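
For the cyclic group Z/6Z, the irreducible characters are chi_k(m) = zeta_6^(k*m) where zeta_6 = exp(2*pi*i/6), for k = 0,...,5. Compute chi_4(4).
chi_4(4) = zeta_6^16 = exp(-2*I*pi/3)

Working: chi_4(4) = zeta_6^(4*4) = zeta_6^16. Since zeta_6^6 = 1, this equals zeta_6^4 = exp(2*pi*i*4/6) = exp(-2*I*pi/3).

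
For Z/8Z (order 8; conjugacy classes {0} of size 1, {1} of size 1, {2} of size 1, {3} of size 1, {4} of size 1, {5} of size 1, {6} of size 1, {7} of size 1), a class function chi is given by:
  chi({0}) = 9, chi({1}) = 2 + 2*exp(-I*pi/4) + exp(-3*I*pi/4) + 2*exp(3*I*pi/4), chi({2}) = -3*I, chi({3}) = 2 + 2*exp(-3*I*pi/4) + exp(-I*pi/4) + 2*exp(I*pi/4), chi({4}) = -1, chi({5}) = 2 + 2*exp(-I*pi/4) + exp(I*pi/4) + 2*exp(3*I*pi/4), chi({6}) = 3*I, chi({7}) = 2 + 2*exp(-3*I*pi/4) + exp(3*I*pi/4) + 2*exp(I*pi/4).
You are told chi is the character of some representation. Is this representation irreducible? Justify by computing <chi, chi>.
Not irreducible (reducible): <chi, chi> = 15 > 1.

Derivation: <chi, chi> = (1/|G|) sum_C |C| * |chi(C)|^2 = (1/8)[1*|9|^2 + 1*|2 + 2*exp(-I*pi/4) + exp(-3*I*pi/4) + 2*exp(3*I*pi/4)|^2 + 1*|-3*I|^2 + 1*|2 + 2*exp(-3*I*pi/4) + exp(-I*pi/4) + 2*exp(I*pi/4)|^2 + 1*|-1|^2 + 1*|2 + 2*exp(-I*pi/4) + exp(I*pi/4) + 2*exp(3*I*pi/4)|^2 + 1*|3*I|^2 + 1*|2 + 2*exp(-3*I*pi/4) + exp(3*I*pi/4) + 2*exp(I*pi/4)|^2]
  = (1/8)[(81) + (5 + 6*exp(-3*I*pi/4) + 4*exp(-I*pi/4) + 4*exp(I*pi/4) + 6*exp(3*I*pi/4)) + (9) + (5 + 6*exp(-I*pi/4) + 4*exp(-3*I*pi/4) + 4*exp(3*I*pi/4) + 6*exp(I*pi/4)) + (1) + (5 + 6*exp(-I*pi/4) + 4*exp(-3*I*pi/4) + 4*exp(3*I*pi/4) + 6*exp(I*pi/4)) + (9) + (5 + 6*exp(-3*I*pi/4) + 4*exp(-I*pi/4) + 4*exp(I*pi/4) + 6*exp(3*I*pi/4))] = 120/8 = 15.
(Exp terms are combined using exp(i*s)*conj(exp(i*t)) = exp(i*(s-t)), and sums of them are collapsed using the identity that for every m > 1 the m distinct m-th roots of unity sum to 0, e.g. 1 + exp(2*I*pi/3) + exp(-2*I*pi/3) = 0.)
A character is irreducible iff <chi, chi> = 1, so this representation is reducible.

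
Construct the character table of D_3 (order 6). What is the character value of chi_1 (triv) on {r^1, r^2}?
Conjugacy classes: {e} of size 1, {r^1, r^2} of size 2, {s, sr, ..., sr^2} of size 3.
Character table:
  irrep \ class              {e} (size 1)  {r^1, r^2} (size 2)  {s, sr, ..., sr^2} (size 3)
  chi_1 (triv)               1             1                    1                          
  chi_2 (sign: r->1, s->-1)  1             1                    -1                         
  chi_3 (2d, j=1)            2             -1                   0                          

Spot check: chi_1 (triv) on {r^1, r^2} = 1.

Argument: D_3 has order 2*3 = 6 with 3 conjugacy classes, hence 3 irreducibles. Sum of squared dims 1 + 1 + 4 = 6 = |G|. Linear characters come from the abelianisation; the 2-dimensional irreps have character r^k -> 2*cos(2*pi*j*k/3), reflections -> 0.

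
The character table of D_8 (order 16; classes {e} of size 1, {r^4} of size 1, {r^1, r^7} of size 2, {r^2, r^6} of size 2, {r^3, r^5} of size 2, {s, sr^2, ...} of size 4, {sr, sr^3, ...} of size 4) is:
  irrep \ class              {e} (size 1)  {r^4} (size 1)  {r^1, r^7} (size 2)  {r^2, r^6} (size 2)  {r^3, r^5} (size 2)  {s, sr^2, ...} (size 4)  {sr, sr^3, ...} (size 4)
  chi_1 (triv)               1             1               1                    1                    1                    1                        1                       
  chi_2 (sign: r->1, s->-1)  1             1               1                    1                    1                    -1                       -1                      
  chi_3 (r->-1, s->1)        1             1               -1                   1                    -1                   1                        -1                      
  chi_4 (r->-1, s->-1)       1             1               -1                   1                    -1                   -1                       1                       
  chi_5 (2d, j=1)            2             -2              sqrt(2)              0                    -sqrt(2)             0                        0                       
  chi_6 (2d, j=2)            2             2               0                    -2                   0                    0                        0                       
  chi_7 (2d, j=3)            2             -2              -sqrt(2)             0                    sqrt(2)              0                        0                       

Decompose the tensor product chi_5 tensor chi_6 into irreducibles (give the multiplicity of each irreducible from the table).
chi_5 tensor chi_6 = chi_5 + chi_7 (all other irreducibles have multiplicity 0).

Argument: The character of a tensor product is the pointwise product (chi_5 * chi_6)(C) = chi_5(C) * chi_6(C):
  {e}: (2)*(2), {r^4}: (-2)*(2), {r^1, r^7}: (sqrt(2))*(0), {r^2, r^6}: (0)*(-2), {r^3, r^5}: (-sqrt(2))*(0), {s, sr^2, ...}: (0)*(0), {sr, sr^3, ...}: (0)*(0)
so (chi_5 * chi_6) takes values
  {e} -> 4, {r^4} -> -4, {r^1, r^7} -> 0, {r^2, r^6} -> 0, {r^3, r^5} -> 0, {s, sr^2, ...} -> 0, {sr, sr^3, ...} -> 0.
Now take the inner product of this character with each irreducible chi from the table, <chi_5*chi_6, chi> = (1/16) sum_C |C| (chi_5*chi_6)(C) conj(chi(C)):
  <chi_5*chi_6, chi_1> = (1/16)[1*(4)*conj(1) + 1*(-4)*conj(1) + 2*(0)*conj(1) + 2*(0)*conj(1) + 2*(0)*conj(1) + 4*(0)*conj(1) + 4*(0)*conj(1)]
      = (1/16)[(4) + (-4) + (0) + (0) + (0) + (0) + (0)] = 0/16 = 0
  <chi_5*chi_6, chi_2> = (1/16)[1*(4)*conj(1) + 1*(-4)*conj(1) + 2*(0)*conj(1) + 2*(0)*conj(1) + 2*(0)*conj(1) + 4*(0)*conj(-1) + 4*(0)*conj(-1)]
      = (1/16)[(4) + (-4) + (0) + (0) + (0) + (0) + (0)] = 0/16 = 0
  <chi_5*chi_6, chi_3> = (1/16)[1*(4)*conj(1) + 1*(-4)*conj(1) + 2*(0)*conj(-1) + 2*(0)*conj(1) + 2*(0)*conj(-1) + 4*(0)*conj(1) + 4*(0)*conj(-1)]
      = (1/16)[(4) + (-4) + (0) + (0) + (0) + (0) + (0)] = 0/16 = 0
  <chi_5*chi_6, chi_4> = (1/16)[1*(4)*conj(1) + 1*(-4)*conj(1) + 2*(0)*conj(-1) + 2*(0)*conj(1) + 2*(0)*conj(-1) + 4*(0)*conj(-1) + 4*(0)*conj(1)]
      = (1/16)[(4) + (-4) + (0) + (0) + (0) + (0) + (0)] = 0/16 = 0
  <chi_5*chi_6, chi_5> = (1/16)[1*(4)*conj(2) + 1*(-4)*conj(-2) + 2*(0)*conj(sqrt(2)) + 2*(0)*conj(0) + 2*(0)*conj(-sqrt(2)) + 4*(0)*conj(0) + 4*(0)*conj(0)]
      = (1/16)[(8) + (8) + (0) + (0) + (0) + (0) + (0)] = 16/16 = 1
  <chi_5*chi_6, chi_6> = (1/16)[1*(4)*conj(2) + 1*(-4)*conj(2) + 2*(0)*conj(0) + 2*(0)*conj(-2) + 2*(0)*conj(0) + 4*(0)*conj(0) + 4*(0)*conj(0)]
      = (1/16)[(8) + (-8) + (0) + (0) + (0) + (0) + (0)] = 0/16 = 0
  <chi_5*chi_6, chi_7> = (1/16)[1*(4)*conj(2) + 1*(-4)*conj(-2) + 2*(0)*conj(-sqrt(2)) + 2*(0)*conj(0) + 2*(0)*conj(sqrt(2)) + 4*(0)*conj(0) + 4*(0)*conj(0)]
      = (1/16)[(8) + (8) + (0) + (0) + (0) + (0) + (0)] = 16/16 = 1
Hence the multiplicities are chi_5: 1, chi_7: 1. Dimension check: dim(chi_5)*dim(chi_6) = 2*2 = 4 and sum (mult * dim) = 1*2 + 1*2 = 4.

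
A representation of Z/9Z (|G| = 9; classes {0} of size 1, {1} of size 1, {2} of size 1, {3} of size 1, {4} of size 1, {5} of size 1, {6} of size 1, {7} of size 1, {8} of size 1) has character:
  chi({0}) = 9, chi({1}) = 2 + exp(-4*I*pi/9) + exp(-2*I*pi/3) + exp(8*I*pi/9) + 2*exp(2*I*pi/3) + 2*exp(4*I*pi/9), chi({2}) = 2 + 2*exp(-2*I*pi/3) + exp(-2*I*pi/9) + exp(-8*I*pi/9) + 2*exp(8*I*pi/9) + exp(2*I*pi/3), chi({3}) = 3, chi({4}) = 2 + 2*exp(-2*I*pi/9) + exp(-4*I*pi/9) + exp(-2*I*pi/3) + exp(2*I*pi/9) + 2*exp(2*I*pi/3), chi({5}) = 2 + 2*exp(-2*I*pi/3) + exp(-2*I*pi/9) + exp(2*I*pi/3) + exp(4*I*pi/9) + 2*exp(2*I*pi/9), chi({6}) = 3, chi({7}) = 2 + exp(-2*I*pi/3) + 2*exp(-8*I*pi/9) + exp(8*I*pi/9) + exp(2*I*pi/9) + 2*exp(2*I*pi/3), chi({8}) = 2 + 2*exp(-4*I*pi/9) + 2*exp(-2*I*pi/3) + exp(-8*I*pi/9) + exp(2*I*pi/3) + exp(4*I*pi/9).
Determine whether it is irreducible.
Not irreducible (reducible): <chi, chi> = 15 > 1.

Explanation: <chi, chi> = (1/|G|) sum_C |C| * |chi(C)|^2 = (1/9)[1*|9|^2 + 1*|2 + exp(-4*I*pi/9) + exp(-2*I*pi/3) + exp(8*I*pi/9) + 2*exp(2*I*pi/3) + 2*exp(4*I*pi/9)|^2 + 1*|2 + 2*exp(-2*I*pi/3) + exp(-2*I*pi/9) + exp(-8*I*pi/9) + 2*exp(8*I*pi/9) + exp(2*I*pi/3)|^2 + 1*|3|^2 + 1*|2 + 2*exp(-2*I*pi/9) + exp(-4*I*pi/9) + exp(-2*I*pi/3) + exp(2*I*pi/9) + 2*exp(2*I*pi/3)|^2 + 1*|2 + 2*exp(-2*I*pi/3) + exp(-2*I*pi/9) + exp(2*I*pi/3) + exp(4*I*pi/9) + 2*exp(2*I*pi/9)|^2 + 1*|3|^2 + 1*|2 + exp(-2*I*pi/3) + 2*exp(-8*I*pi/9) + exp(8*I*pi/9) + exp(2*I*pi/9) + 2*exp(2*I*pi/3)|^2 + 1*|2 + 2*exp(-4*I*pi/9) + 2*exp(-2*I*pi/3) + exp(-8*I*pi/9) + exp(2*I*pi/3) + exp(4*I*pi/9)|^2]
  = (1/9)[(81) + (15 + 9*exp(-4*I*pi/9) + 9*exp(-2*I*pi/3) + 7*exp(-2*I*pi/9) + 8*exp(-8*I*pi/9) + 8*exp(8*I*pi/9) + 7*exp(2*I*pi/9) + 9*exp(2*I*pi/3) + 9*exp(4*I*pi/9)) + (15 + 9*exp(-2*I*pi/3) + 7*exp(-4*I*pi/9) + 8*exp(-2*I*pi/9) + 9*exp(-8*I*pi/9) + 9*exp(8*I*pi/9) + 8*exp(2*I*pi/9) + 7*exp(4*I*pi/9) + 9*exp(2*I*pi/3)) + (9) + (15 + 8*exp(-4*I*pi/9) + 9*exp(-2*I*pi/3) + 9*exp(-2*I*pi/9) + 7*exp(-8*I*pi/9) + 7*exp(8*I*pi/9) + 9*exp(2*I*pi/9) + 9*exp(2*I*pi/3) + 8*exp(4*I*pi/9)) + (15 + 8*exp(-4*I*pi/9) + 9*exp(-2*I*pi/3) + 9*exp(-2*I*pi/9) + 7*exp(-8*I*pi/9) + 7*exp(8*I*pi/9) + 9*exp(2*I*pi/9) + 9*exp(2*I*pi/3) + 8*exp(4*I*pi/9)) + (9) + (15 + 9*exp(-2*I*pi/3) + 7*exp(-4*I*pi/9) + 8*exp(-2*I*pi/9) + 9*exp(-8*I*pi/9) + 9*exp(8*I*pi/9) + 8*exp(2*I*pi/9) + 7*exp(4*I*pi/9) + 9*exp(2*I*pi/3)) + (15 + 9*exp(-4*I*pi/9) + 9*exp(-2*I*pi/3) + 7*exp(-2*I*pi/9) + 8*exp(-8*I*pi/9) + 8*exp(8*I*pi/9) + 7*exp(2*I*pi/9) + 9*exp(2*I*pi/3) + 9*exp(4*I*pi/9))] = 135/9 = 15.
(Exp terms are combined using exp(i*s)*conj(exp(i*t)) = exp(i*(s-t)), and sums of them are collapsed using the identity that for every m > 1 the m distinct m-th roots of unity sum to 0, e.g. 1 + exp(2*I*pi/3) + exp(-2*I*pi/3) = 0.)
A character is irreducible iff <chi, chi> = 1, so this representation is reducible.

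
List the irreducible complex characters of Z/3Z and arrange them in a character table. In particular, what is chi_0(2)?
Character table of Z/3Z (irreps indexed chi_0,...,chi_2 with chi_k(m) = zeta_3^(k*m), zeta_3 = exp(2*pi*i/3)):
  irrep \ class  {0} (size 1)  {1} (size 1)    {2} (size 1)  
  chi_0          1             1               1             
  chi_1          1             exp(2*I*pi/3)   exp(-2*I*pi/3)
  chi_2          1             exp(-2*I*pi/3)  exp(2*I*pi/3) 

Spot check: chi_0(2) = zeta_3^(0*2) = zeta_3^0 = 1.

Why: Z/3Z is abelian, so all 3 irreducible complex representations are 1-dimensional. They are given by chi_k(m) = zeta_3^(k*m) for k = 0,...,2. Row orthogonality: sum_m chi_k(m) conj(chi_l(m)) = 3 * [k = l].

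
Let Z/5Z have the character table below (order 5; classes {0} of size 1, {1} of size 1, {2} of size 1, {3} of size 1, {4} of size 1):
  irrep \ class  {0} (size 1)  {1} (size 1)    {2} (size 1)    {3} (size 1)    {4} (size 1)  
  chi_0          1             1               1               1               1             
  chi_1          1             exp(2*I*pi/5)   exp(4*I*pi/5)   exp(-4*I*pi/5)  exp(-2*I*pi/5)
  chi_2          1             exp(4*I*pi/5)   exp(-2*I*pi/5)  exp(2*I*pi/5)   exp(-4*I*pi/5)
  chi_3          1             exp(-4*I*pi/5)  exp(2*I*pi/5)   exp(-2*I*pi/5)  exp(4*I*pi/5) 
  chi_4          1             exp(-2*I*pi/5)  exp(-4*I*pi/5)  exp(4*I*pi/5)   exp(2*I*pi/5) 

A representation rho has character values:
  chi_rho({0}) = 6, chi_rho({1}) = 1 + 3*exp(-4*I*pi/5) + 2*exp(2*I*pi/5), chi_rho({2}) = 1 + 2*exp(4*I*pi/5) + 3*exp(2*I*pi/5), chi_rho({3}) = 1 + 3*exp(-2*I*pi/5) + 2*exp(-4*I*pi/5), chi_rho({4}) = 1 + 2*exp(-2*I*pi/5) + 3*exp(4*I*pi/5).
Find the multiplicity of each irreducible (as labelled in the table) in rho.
Multiplicities: chi_0: 1, chi_1: 2, chi_2: 0, chi_3: 3, chi_4: 0.

Proof sketch: Use <chi_rho, chi> = (1/|G|) sum_C |C| * chi_rho(C) * conj(chi(C)) with |G| = 5 for each irreducible chi in the table:
  <chi_rho, chi_0> = (1/5)[1*(6)*conj(1) + 1*(1 + 3*exp(-4*I*pi/5) + 2*exp(2*I*pi/5))*conj(1) + 1*(1 + 2*exp(4*I*pi/5) + 3*exp(2*I*pi/5))*conj(1) + 1*(1 + 3*exp(-2*I*pi/5) + 2*exp(-4*I*pi/5))*conj(1) + 1*(1 + 2*exp(-2*I*pi/5) + 3*exp(4*I*pi/5))*conj(1)]
      = (1/5)[(6) + (1 + 3*exp(-4*I*pi/5) + 2*exp(2*I*pi/5)) + (1 + 2*exp(4*I*pi/5) + 3*exp(2*I*pi/5)) + (1 + 3*exp(-2*I*pi/5) + 2*exp(-4*I*pi/5)) + (1 + 2*exp(-2*I*pi/5) + 3*exp(4*I*pi/5))] = 5/5 = 1
  <chi_rho, chi_1> = (1/5)[1*(6)*conj(1) + 1*(1 + 3*exp(-4*I*pi/5) + 2*exp(2*I*pi/5))*conj(exp(2*I*pi/5)) + 1*(1 + 2*exp(4*I*pi/5) + 3*exp(2*I*pi/5))*conj(exp(4*I*pi/5)) + 1*(1 + 3*exp(-2*I*pi/5) + 2*exp(-4*I*pi/5))*conj(exp(-4*I*pi/5)) + 1*(1 + 2*exp(-2*I*pi/5) + 3*exp(4*I*pi/5))*conj(exp(-2*I*pi/5))]
      = (1/5)[(6) + (2 + exp(-2*I*pi/5) + 3*exp(4*I*pi/5)) + (2 + 3*exp(-2*I*pi/5) + exp(-4*I*pi/5)) + (2 + exp(4*I*pi/5) + 3*exp(2*I*pi/5)) + (2 + 3*exp(-4*I*pi/5) + exp(2*I*pi/5))] = 10/5 = 2
  <chi_rho, chi_2> = (1/5)[1*(6)*conj(1) + 1*(1 + 3*exp(-4*I*pi/5) + 2*exp(2*I*pi/5))*conj(exp(4*I*pi/5)) + 1*(1 + 2*exp(4*I*pi/5) + 3*exp(2*I*pi/5))*conj(exp(-2*I*pi/5)) + 1*(1 + 3*exp(-2*I*pi/5) + 2*exp(-4*I*pi/5))*conj(exp(2*I*pi/5)) + 1*(1 + 2*exp(-2*I*pi/5) + 3*exp(4*I*pi/5))*conj(exp(-4*I*pi/5))]
      = (1/5)[(6) + (2*exp(-2*I*pi/5) + exp(-4*I*pi/5) + 3*exp(2*I*pi/5)) + (2*exp(-4*I*pi/5) + exp(2*I*pi/5) + 3*exp(4*I*pi/5)) + (3*exp(-4*I*pi/5) + exp(-2*I*pi/5) + 2*exp(4*I*pi/5)) + (3*exp(-2*I*pi/5) + exp(4*I*pi/5) + 2*exp(2*I*pi/5))] = 0/5 = 0
  <chi_rho, chi_3> = (1/5)[1*(6)*conj(1) + 1*(1 + 3*exp(-4*I*pi/5) + 2*exp(2*I*pi/5))*conj(exp(-4*I*pi/5)) + 1*(1 + 2*exp(4*I*pi/5) + 3*exp(2*I*pi/5))*conj(exp(2*I*pi/5)) + 1*(1 + 3*exp(-2*I*pi/5) + 2*exp(-4*I*pi/5))*conj(exp(-2*I*pi/5)) + 1*(1 + 2*exp(-2*I*pi/5) + 3*exp(4*I*pi/5))*conj(exp(4*I*pi/5))]
      = (1/5)[(6) + (3 + 2*exp(-4*I*pi/5) + exp(4*I*pi/5)) + (3 + exp(-2*I*pi/5) + 2*exp(2*I*pi/5)) + (3 + 2*exp(-2*I*pi/5) + exp(2*I*pi/5)) + (3 + exp(-4*I*pi/5) + 2*exp(4*I*pi/5))] = 15/5 = 3
  <chi_rho, chi_4> = (1/5)[1*(6)*conj(1) + 1*(1 + 3*exp(-4*I*pi/5) + 2*exp(2*I*pi/5))*conj(exp(-2*I*pi/5)) + 1*(1 + 2*exp(4*I*pi/5) + 3*exp(2*I*pi/5))*conj(exp(-4*I*pi/5)) + 1*(1 + 3*exp(-2*I*pi/5) + 2*exp(-4*I*pi/5))*conj(exp(4*I*pi/5)) + 1*(1 + 2*exp(-2*I*pi/5) + 3*exp(4*I*pi/5))*conj(exp(2*I*pi/5))]
      = (1/5)[(6) + (3*exp(-2*I*pi/5) + exp(2*I*pi/5) + 2*exp(4*I*pi/5)) + (2*exp(-2*I*pi/5) + 3*exp(-4*I*pi/5) + exp(4*I*pi/5)) + (exp(-4*I*pi/5) + 3*exp(4*I*pi/5) + 2*exp(2*I*pi/5)) + (2*exp(-4*I*pi/5) + exp(-2*I*pi/5) + 3*exp(2*I*pi/5))] = 0/5 = 0
(Exp terms are combined using exp(i*s)*conj(exp(i*t)) = exp(i*(s-t)), and sums of them are collapsed using the identity that for every m > 1 the m distinct m-th roots of unity sum to 0, e.g. 1 + exp(2*I*pi/3) + exp(-2*I*pi/3) = 0.)
Dimension check: dim(rho) = sum (mult * dim) = 1*1 + 2*1 + 0*1 + 3*1 + 0*1 = 6 = chi_rho(e) = 6.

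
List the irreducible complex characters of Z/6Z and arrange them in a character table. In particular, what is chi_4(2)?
Character table of Z/6Z (irreps indexed chi_0,...,chi_5 with chi_k(m) = zeta_6^(k*m), zeta_6 = exp(2*pi*i/6)):
  irrep \ class  {0} (size 1)  {1} (size 1)    {2} (size 1)    {3} (size 1)  {4} (size 1)    {5} (size 1)  
  chi_0          1             1               1               1             1               1             
  chi_1          1             exp(I*pi/3)     exp(2*I*pi/3)   -1            exp(-2*I*pi/3)  exp(-I*pi/3)  
  chi_2          1             exp(2*I*pi/3)   exp(-2*I*pi/3)  1             exp(2*I*pi/3)   exp(-2*I*pi/3)
  chi_3          1             -1              1               -1            1               -1            
  chi_4          1             exp(-2*I*pi/3)  exp(2*I*pi/3)   1             exp(-2*I*pi/3)  exp(2*I*pi/3) 
  chi_5          1             exp(-I*pi/3)    exp(-2*I*pi/3)  -1            exp(2*I*pi/3)   exp(I*pi/3)   

Spot check: chi_4(2) = zeta_6^(4*2) = zeta_6^8 = exp(2*I*pi/3).

Details: Z/6Z is abelian, so all 6 irreducible complex representations are 1-dimensional. They are given by chi_k(m) = zeta_6^(k*m) for k = 0,...,5. Row orthogonality: sum_m chi_k(m) conj(chi_l(m)) = 6 * [k = l].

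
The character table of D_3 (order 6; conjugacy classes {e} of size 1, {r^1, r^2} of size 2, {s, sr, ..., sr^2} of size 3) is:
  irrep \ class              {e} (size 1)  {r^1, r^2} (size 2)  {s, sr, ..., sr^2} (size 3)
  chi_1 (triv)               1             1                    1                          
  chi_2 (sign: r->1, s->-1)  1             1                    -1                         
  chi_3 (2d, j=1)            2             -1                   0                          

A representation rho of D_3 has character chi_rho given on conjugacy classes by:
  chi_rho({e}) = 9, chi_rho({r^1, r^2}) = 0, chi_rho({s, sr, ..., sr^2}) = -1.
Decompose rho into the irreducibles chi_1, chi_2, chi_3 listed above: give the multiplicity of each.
Multiplicities: chi_1: 1, chi_2: 2, chi_3: 3.

Why: Use <chi_rho, chi> = (1/|G|) sum_C |C| * chi_rho(C) * conj(chi(C)) with |G| = 6 for each irreducible chi in the table:
  <chi_rho, chi_1> = (1/6)[1*(9)*conj(1) + 2*(0)*conj(1) + 3*(-1)*conj(1)]
      = (1/6)[(9) + (0) + (-3)] = 6/6 = 1
  <chi_rho, chi_2> = (1/6)[1*(9)*conj(1) + 2*(0)*conj(1) + 3*(-1)*conj(-1)]
      = (1/6)[(9) + (0) + (3)] = 12/6 = 2
  <chi_rho, chi_3> = (1/6)[1*(9)*conj(2) + 2*(0)*conj(-1) + 3*(-1)*conj(0)]
      = (1/6)[(18) + (0) + (0)] = 18/6 = 3
Dimension check: dim(rho) = sum (mult * dim) = 1*1 + 2*1 + 3*2 = 9 = chi_rho(e) = 9.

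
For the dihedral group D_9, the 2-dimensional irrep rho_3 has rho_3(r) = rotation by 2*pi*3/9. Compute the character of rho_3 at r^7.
chi_{rho_3}(r^7) = 2*cos(2*pi*3*7/9) = -1

Explanation: rho_3(r^7) is rotation by angle 2*pi*3*7/9, whose trace is 2*cos(2*pi*3*7/9) = -1.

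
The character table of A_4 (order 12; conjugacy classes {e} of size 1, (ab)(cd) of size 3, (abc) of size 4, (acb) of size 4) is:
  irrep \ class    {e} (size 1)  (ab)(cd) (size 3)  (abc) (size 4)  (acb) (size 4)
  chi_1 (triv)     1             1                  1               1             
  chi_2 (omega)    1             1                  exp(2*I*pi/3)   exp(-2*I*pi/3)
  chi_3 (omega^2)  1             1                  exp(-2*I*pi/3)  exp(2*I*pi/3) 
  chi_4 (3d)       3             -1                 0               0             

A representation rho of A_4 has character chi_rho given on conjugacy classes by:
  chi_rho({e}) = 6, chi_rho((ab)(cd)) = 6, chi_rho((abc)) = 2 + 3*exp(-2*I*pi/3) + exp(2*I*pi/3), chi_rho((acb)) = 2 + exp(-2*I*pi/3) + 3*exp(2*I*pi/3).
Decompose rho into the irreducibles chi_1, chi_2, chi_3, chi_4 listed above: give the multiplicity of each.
Multiplicities: chi_1: 2, chi_2: 1, chi_3: 3, chi_4: 0.

Use <chi_rho, chi> = (1/|G|) sum_C |C| * chi_rho(C) * conj(chi(C)) with |G| = 12 for each irreducible chi in the table:
  <chi_rho, chi_1> = (1/12)[1*(6)*conj(1) + 3*(6)*conj(1) + 4*(2 + 3*exp(-2*I*pi/3) + exp(2*I*pi/3))*conj(1) + 4*(2 + exp(-2*I*pi/3) + 3*exp(2*I*pi/3))*conj(1)]
      = (1/12)[(6) + (18) + (8 + 12*exp(-2*I*pi/3) + 4*exp(2*I*pi/3)) + (8 + 4*exp(-2*I*pi/3) + 12*exp(2*I*pi/3))] = 24/12 = 2
  <chi_rho, chi_2> = (1/12)[1*(6)*conj(1) + 3*(6)*conj(1) + 4*(2 + 3*exp(-2*I*pi/3) + exp(2*I*pi/3))*conj(exp(2*I*pi/3)) + 4*(2 + exp(-2*I*pi/3) + 3*exp(2*I*pi/3))*conj(exp(-2*I*pi/3))]
      = (1/12)[(6) + (18) + (4 + 8*exp(-2*I*pi/3) + 12*exp(2*I*pi/3)) + (4 + 12*exp(-2*I*pi/3) + 8*exp(2*I*pi/3))] = 12/12 = 1
  <chi_rho, chi_3> = (1/12)[1*(6)*conj(1) + 3*(6)*conj(1) + 4*(2 + 3*exp(-2*I*pi/3) + exp(2*I*pi/3))*conj(exp(-2*I*pi/3)) + 4*(2 + exp(-2*I*pi/3) + 3*exp(2*I*pi/3))*conj(exp(2*I*pi/3))]
      = (1/12)[(6) + (18) + (12 + 4*exp(-2*I*pi/3) + 8*exp(2*I*pi/3)) + (12 + 8*exp(-2*I*pi/3) + 4*exp(2*I*pi/3))] = 36/12 = 3
  <chi_rho, chi_4> = (1/12)[1*(6)*conj(3) + 3*(6)*conj(-1) + 4*(2 + 3*exp(-2*I*pi/3) + exp(2*I*pi/3))*conj(0) + 4*(2 + exp(-2*I*pi/3) + 3*exp(2*I*pi/3))*conj(0)]
      = (1/12)[(18) + (-18) + (0) + (0)] = 0/12 = 0
(Exp terms are combined using exp(i*s)*conj(exp(i*t)) = exp(i*(s-t)), and sums of them are collapsed using the identity that for every m > 1 the m distinct m-th roots of unity sum to 0, e.g. 1 + exp(2*I*pi/3) + exp(-2*I*pi/3) = 0.)
Dimension check: dim(rho) = sum (mult * dim) = 2*1 + 1*1 + 3*1 + 0*3 = 6 = chi_rho(e) = 6.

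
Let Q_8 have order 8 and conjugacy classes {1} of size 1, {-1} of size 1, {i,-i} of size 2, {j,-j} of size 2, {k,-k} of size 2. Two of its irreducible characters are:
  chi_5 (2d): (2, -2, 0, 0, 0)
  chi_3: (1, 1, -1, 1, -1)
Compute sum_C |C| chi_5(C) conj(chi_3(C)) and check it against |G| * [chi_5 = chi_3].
Sum = 0; so <chi_5, chi_3> = 0 (distinct irreducibles are orthogonal).

Explanation: Compute term by term over conjugacy classes (|C| * chi_5(C) * conj(chi_3(C))):
  1*(2)*conj(1) + 1*(-2)*conj(1) + 2*(0)*conj(-1) + 2*(0)*conj(1) + 2*(0)*conj(-1)
  = (2) + (-2) + (0) + (0) + (0)
  = 0.
Dividing by |G| = 8 gives 0/8 = 0, matching the row-orthogonality relation <chi_5, chi_3> = [chi_5 = chi_3].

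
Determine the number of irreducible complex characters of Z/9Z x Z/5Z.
45

Proof sketch: The number of irreducible complex representations of a finite group equals its number of conjugacy classes. Z/9Z x Z/5Z is abelian of order 45, so every element is its own conjugacy class: 45 classes, so Z/9Z x Z/5Z (order 45) has exactly 45 irreducible complex representations.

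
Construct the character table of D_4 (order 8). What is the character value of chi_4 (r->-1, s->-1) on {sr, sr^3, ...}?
Conjugacy classes: {e} of size 1, {r^2} of size 1, {r^1, r^3} of size 2, {s, sr^2, ...} of size 2, {sr, sr^3, ...} of size 2.
Character table:
  irrep \ class              {e} (size 1)  {r^2} (size 1)  {r^1, r^3} (size 2)  {s, sr^2, ...} (size 2)  {sr, sr^3, ...} (size 2)
  chi_1 (triv)               1             1               1                    1                        1                       
  chi_2 (sign: r->1, s->-1)  1             1               1                    -1                       -1                      
  chi_3 (r->-1, s->1)        1             1               -1                   1                        -1                      
  chi_4 (r->-1, s->-1)       1             1               -1                   -1                       1                       
  chi_5 (2d, j=1)            2             -2              0                    0                        0                       

Spot check: chi_4 (r->-1, s->-1) on {sr, sr^3, ...} = 1.

Proof sketch: D_4 has order 2*4 = 8 with 5 conjugacy classes, hence 5 irreducibles. Sum of squared dims 1 + 1 + 1 + 1 + 4 = 8 = |G|. Linear characters come from the abelianisation; the 2-dimensional irreps have character r^k -> 2*cos(2*pi*j*k/4), reflections -> 0.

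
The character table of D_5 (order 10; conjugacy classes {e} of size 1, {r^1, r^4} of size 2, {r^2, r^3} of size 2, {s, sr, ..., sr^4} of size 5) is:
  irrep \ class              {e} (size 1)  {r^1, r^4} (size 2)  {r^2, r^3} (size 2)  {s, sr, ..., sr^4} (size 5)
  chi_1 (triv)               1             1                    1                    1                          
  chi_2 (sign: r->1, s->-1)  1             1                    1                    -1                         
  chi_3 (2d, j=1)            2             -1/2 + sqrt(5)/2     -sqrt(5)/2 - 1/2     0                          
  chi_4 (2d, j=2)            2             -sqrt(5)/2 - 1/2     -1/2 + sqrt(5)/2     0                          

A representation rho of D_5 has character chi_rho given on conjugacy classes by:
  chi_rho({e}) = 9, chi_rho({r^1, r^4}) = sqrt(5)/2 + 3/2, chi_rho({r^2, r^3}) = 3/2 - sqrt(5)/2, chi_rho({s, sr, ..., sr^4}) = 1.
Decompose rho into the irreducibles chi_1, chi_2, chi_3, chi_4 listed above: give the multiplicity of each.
Multiplicities: chi_1: 2, chi_2: 1, chi_3: 2, chi_4: 1.

Solution. Use <chi_rho, chi> = (1/|G|) sum_C |C| * chi_rho(C) * conj(chi(C)) with |G| = 10 for each irreducible chi in the table:
  <chi_rho, chi_1> = (1/10)[1*(9)*conj(1) + 2*(sqrt(5)/2 + 3/2)*conj(1) + 2*(3/2 - sqrt(5)/2)*conj(1) + 5*(1)*conj(1)]
      = (1/10)[(9) + (sqrt(5) + 3) + (3 - sqrt(5)) + (5)] = 20/10 = 2
  <chi_rho, chi_2> = (1/10)[1*(9)*conj(1) + 2*(sqrt(5)/2 + 3/2)*conj(1) + 2*(3/2 - sqrt(5)/2)*conj(1) + 5*(1)*conj(-1)]
      = (1/10)[(9) + (sqrt(5) + 3) + (3 - sqrt(5)) + (-5)] = 10/10 = 1
  <chi_rho, chi_3> = (1/10)[1*(9)*conj(2) + 2*(sqrt(5)/2 + 3/2)*conj(-1/2 + sqrt(5)/2) + 2*(3/2 - sqrt(5)/2)*conj(-sqrt(5)/2 - 1/2) + 5*(1)*conj(0)]
      = (1/10)[(18) + (1 + sqrt(5)) + (1 - sqrt(5)) + (0)] = 20/10 = 2
  <chi_rho, chi_4> = (1/10)[1*(9)*conj(2) + 2*(sqrt(5)/2 + 3/2)*conj(-sqrt(5)/2 - 1/2) + 2*(3/2 - sqrt(5)/2)*conj(-1/2 + sqrt(5)/2) + 5*(1)*conj(0)]
      = (1/10)[(18) + (-2*sqrt(5) - 4) + (-4 + 2*sqrt(5)) + (0)] = 10/10 = 1
Dimension check: dim(rho) = sum (mult * dim) = 2*1 + 1*1 + 2*2 + 1*2 = 9 = chi_rho(e) = 9.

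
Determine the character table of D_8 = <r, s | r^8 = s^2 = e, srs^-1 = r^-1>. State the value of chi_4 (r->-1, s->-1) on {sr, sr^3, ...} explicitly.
Conjugacy classes: {e} of size 1, {r^4} of size 1, {r^1, r^7} of size 2, {r^2, r^6} of size 2, {r^3, r^5} of size 2, {s, sr^2, ...} of size 4, {sr, sr^3, ...} of size 4.
Character table:
  irrep \ class              {e} (size 1)  {r^4} (size 1)  {r^1, r^7} (size 2)  {r^2, r^6} (size 2)  {r^3, r^5} (size 2)  {s, sr^2, ...} (size 4)  {sr, sr^3, ...} (size 4)
  chi_1 (triv)               1             1               1                    1                    1                    1                        1                       
  chi_2 (sign: r->1, s->-1)  1             1               1                    1                    1                    -1                       -1                      
  chi_3 (r->-1, s->1)        1             1               -1                   1                    -1                   1                        -1                      
  chi_4 (r->-1, s->-1)       1             1               -1                   1                    -1                   -1                       1                       
  chi_5 (2d, j=1)            2             -2              sqrt(2)              0                    -sqrt(2)             0                        0                       
  chi_6 (2d, j=2)            2             2               0                    -2                   0                    0                        0                       
  chi_7 (2d, j=3)            2             -2              -sqrt(2)             0                    sqrt(2)              0                        0                       

Spot check: chi_4 (r->-1, s->-1) on {sr, sr^3, ...} = 1.

Justification: D_8 has order 2*8 = 16 with 7 conjugacy classes, hence 7 irreducibles. Sum of squared dims 1 + 1 + 1 + 1 + 4 + 4 + 4 = 16 = |G|. Linear characters come from the abelianisation; the 2-dimensional irreps have character r^k -> 2*cos(2*pi*j*k/8), reflections -> 0.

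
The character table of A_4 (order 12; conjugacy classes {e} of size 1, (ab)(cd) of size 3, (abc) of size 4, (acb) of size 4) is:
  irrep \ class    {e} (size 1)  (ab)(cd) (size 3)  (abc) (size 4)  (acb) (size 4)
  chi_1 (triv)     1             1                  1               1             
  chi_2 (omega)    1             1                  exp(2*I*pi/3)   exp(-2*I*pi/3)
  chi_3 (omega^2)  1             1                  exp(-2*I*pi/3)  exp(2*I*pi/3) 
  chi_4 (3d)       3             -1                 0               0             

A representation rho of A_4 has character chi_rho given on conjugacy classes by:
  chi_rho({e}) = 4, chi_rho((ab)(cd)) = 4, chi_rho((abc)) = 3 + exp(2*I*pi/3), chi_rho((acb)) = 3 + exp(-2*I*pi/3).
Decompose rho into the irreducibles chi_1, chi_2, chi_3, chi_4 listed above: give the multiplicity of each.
Multiplicities: chi_1: 3, chi_2: 1, chi_3: 0, chi_4: 0.

Details: Use <chi_rho, chi> = (1/|G|) sum_C |C| * chi_rho(C) * conj(chi(C)) with |G| = 12 for each irreducible chi in the table:
  <chi_rho, chi_1> = (1/12)[1*(4)*conj(1) + 3*(4)*conj(1) + 4*(3 + exp(2*I*pi/3))*conj(1) + 4*(3 + exp(-2*I*pi/3))*conj(1)]
      = (1/12)[(4) + (12) + (12 + 4*exp(2*I*pi/3)) + (12 + 4*exp(-2*I*pi/3))] = 36/12 = 3
  <chi_rho, chi_2> = (1/12)[1*(4)*conj(1) + 3*(4)*conj(1) + 4*(3 + exp(2*I*pi/3))*conj(exp(2*I*pi/3)) + 4*(3 + exp(-2*I*pi/3))*conj(exp(-2*I*pi/3))]
      = (1/12)[(4) + (12) + (4 + 12*exp(-2*I*pi/3)) + (4 + 12*exp(2*I*pi/3))] = 12/12 = 1
  <chi_rho, chi_3> = (1/12)[1*(4)*conj(1) + 3*(4)*conj(1) + 4*(3 + exp(2*I*pi/3))*conj(exp(-2*I*pi/3)) + 4*(3 + exp(-2*I*pi/3))*conj(exp(2*I*pi/3))]
      = (1/12)[(4) + (12) + (4*exp(-2*I*pi/3) + 12*exp(2*I*pi/3)) + (12*exp(-2*I*pi/3) + 4*exp(2*I*pi/3))] = 0/12 = 0
  <chi_rho, chi_4> = (1/12)[1*(4)*conj(3) + 3*(4)*conj(-1) + 4*(3 + exp(2*I*pi/3))*conj(0) + 4*(3 + exp(-2*I*pi/3))*conj(0)]
      = (1/12)[(12) + (-12) + (0) + (0)] = 0/12 = 0
(Exp terms are combined using exp(i*s)*conj(exp(i*t)) = exp(i*(s-t)), and sums of them are collapsed using the identity that for every m > 1 the m distinct m-th roots of unity sum to 0, e.g. 1 + exp(2*I*pi/3) + exp(-2*I*pi/3) = 0.)
Dimension check: dim(rho) = sum (mult * dim) = 3*1 + 1*1 + 0*1 + 0*3 = 4 = chi_rho(e) = 4.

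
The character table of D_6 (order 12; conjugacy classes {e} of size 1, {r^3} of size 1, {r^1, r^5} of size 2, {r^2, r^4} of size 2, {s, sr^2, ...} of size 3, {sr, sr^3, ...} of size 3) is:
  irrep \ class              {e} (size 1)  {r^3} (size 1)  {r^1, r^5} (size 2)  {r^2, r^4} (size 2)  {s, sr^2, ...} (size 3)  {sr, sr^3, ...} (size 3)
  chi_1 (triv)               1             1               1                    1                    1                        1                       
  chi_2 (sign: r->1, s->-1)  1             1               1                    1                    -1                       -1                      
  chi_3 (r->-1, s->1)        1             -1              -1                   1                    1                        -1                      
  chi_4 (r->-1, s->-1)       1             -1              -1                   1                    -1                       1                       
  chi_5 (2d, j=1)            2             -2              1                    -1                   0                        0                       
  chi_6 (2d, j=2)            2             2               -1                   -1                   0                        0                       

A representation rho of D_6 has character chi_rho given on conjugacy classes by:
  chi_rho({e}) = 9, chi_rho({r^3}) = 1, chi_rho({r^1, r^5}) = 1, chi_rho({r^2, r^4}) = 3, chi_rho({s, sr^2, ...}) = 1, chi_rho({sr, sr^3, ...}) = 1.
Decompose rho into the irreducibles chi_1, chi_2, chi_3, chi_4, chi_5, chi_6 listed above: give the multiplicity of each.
Multiplicities: chi_1: 2, chi_2: 1, chi_3: 1, chi_4: 1, chi_5: 1, chi_6: 1.

Explanation: Use <chi_rho, chi> = (1/|G|) sum_C |C| * chi_rho(C) * conj(chi(C)) with |G| = 12 for each irreducible chi in the table:
  <chi_rho, chi_1> = (1/12)[1*(9)*conj(1) + 1*(1)*conj(1) + 2*(1)*conj(1) + 2*(3)*conj(1) + 3*(1)*conj(1) + 3*(1)*conj(1)]
      = (1/12)[(9) + (1) + (2) + (6) + (3) + (3)] = 24/12 = 2
  <chi_rho, chi_2> = (1/12)[1*(9)*conj(1) + 1*(1)*conj(1) + 2*(1)*conj(1) + 2*(3)*conj(1) + 3*(1)*conj(-1) + 3*(1)*conj(-1)]
      = (1/12)[(9) + (1) + (2) + (6) + (-3) + (-3)] = 12/12 = 1
  <chi_rho, chi_3> = (1/12)[1*(9)*conj(1) + 1*(1)*conj(-1) + 2*(1)*conj(-1) + 2*(3)*conj(1) + 3*(1)*conj(1) + 3*(1)*conj(-1)]
      = (1/12)[(9) + (-1) + (-2) + (6) + (3) + (-3)] = 12/12 = 1
  <chi_rho, chi_4> = (1/12)[1*(9)*conj(1) + 1*(1)*conj(-1) + 2*(1)*conj(-1) + 2*(3)*conj(1) + 3*(1)*conj(-1) + 3*(1)*conj(1)]
      = (1/12)[(9) + (-1) + (-2) + (6) + (-3) + (3)] = 12/12 = 1
  <chi_rho, chi_5> = (1/12)[1*(9)*conj(2) + 1*(1)*conj(-2) + 2*(1)*conj(1) + 2*(3)*conj(-1) + 3*(1)*conj(0) + 3*(1)*conj(0)]
      = (1/12)[(18) + (-2) + (2) + (-6) + (0) + (0)] = 12/12 = 1
  <chi_rho, chi_6> = (1/12)[1*(9)*conj(2) + 1*(1)*conj(2) + 2*(1)*conj(-1) + 2*(3)*conj(-1) + 3*(1)*conj(0) + 3*(1)*conj(0)]
      = (1/12)[(18) + (2) + (-2) + (-6) + (0) + (0)] = 12/12 = 1
Dimension check: dim(rho) = sum (mult * dim) = 2*1 + 1*1 + 1*1 + 1*1 + 1*2 + 1*2 = 9 = chi_rho(e) = 9.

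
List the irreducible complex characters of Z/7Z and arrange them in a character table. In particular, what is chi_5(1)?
Character table of Z/7Z (irreps indexed chi_0,...,chi_6 with chi_k(m) = zeta_7^(k*m), zeta_7 = exp(2*pi*i/7)):
  irrep \ class  {0} (size 1)  {1} (size 1)    {2} (size 1)    {3} (size 1)    {4} (size 1)    {5} (size 1)    {6} (size 1)  
  chi_0          1             1               1               1               1               1               1             
  chi_1          1             exp(2*I*pi/7)   exp(4*I*pi/7)   exp(6*I*pi/7)   exp(-6*I*pi/7)  exp(-4*I*pi/7)  exp(-2*I*pi/7)
  chi_2          1             exp(4*I*pi/7)   exp(-6*I*pi/7)  exp(-2*I*pi/7)  exp(2*I*pi/7)   exp(6*I*pi/7)   exp(-4*I*pi/7)
  chi_3          1             exp(6*I*pi/7)   exp(-2*I*pi/7)  exp(4*I*pi/7)   exp(-4*I*pi/7)  exp(2*I*pi/7)   exp(-6*I*pi/7)
  chi_4          1             exp(-6*I*pi/7)  exp(2*I*pi/7)   exp(-4*I*pi/7)  exp(4*I*pi/7)   exp(-2*I*pi/7)  exp(6*I*pi/7) 
  chi_5          1             exp(-4*I*pi/7)  exp(6*I*pi/7)   exp(2*I*pi/7)   exp(-2*I*pi/7)  exp(-6*I*pi/7)  exp(4*I*pi/7) 
  chi_6          1             exp(-2*I*pi/7)  exp(-4*I*pi/7)  exp(-6*I*pi/7)  exp(6*I*pi/7)   exp(4*I*pi/7)   exp(2*I*pi/7) 

Spot check: chi_5(1) = zeta_7^(5*1) = zeta_7^5 = exp(-4*I*pi/7).

Justification: Z/7Z is abelian, so all 7 irreducible complex representations are 1-dimensional. They are given by chi_k(m) = zeta_7^(k*m) for k = 0,...,6. Row orthogonality: sum_m chi_k(m) conj(chi_l(m)) = 7 * [k = l].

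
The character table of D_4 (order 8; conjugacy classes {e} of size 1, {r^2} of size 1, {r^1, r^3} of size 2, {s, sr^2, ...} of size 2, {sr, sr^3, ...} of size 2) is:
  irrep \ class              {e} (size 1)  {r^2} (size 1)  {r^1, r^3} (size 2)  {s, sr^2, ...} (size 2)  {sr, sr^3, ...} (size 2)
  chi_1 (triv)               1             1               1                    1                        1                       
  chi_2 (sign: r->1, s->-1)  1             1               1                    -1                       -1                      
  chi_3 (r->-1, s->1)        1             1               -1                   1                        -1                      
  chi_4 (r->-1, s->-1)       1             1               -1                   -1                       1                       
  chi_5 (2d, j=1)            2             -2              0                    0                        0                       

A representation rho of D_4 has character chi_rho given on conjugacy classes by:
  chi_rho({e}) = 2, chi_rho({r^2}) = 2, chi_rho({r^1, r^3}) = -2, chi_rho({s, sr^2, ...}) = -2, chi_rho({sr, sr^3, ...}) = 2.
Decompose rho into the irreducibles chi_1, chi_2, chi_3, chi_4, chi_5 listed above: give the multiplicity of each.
Multiplicities: chi_1: 0, chi_2: 0, chi_3: 0, chi_4: 2, chi_5: 0.

Proof sketch: Use <chi_rho, chi> = (1/|G|) sum_C |C| * chi_rho(C) * conj(chi(C)) with |G| = 8 for each irreducible chi in the table:
  <chi_rho, chi_1> = (1/8)[1*(2)*conj(1) + 1*(2)*conj(1) + 2*(-2)*conj(1) + 2*(-2)*conj(1) + 2*(2)*conj(1)]
      = (1/8)[(2) + (2) + (-4) + (-4) + (4)] = 0/8 = 0
  <chi_rho, chi_2> = (1/8)[1*(2)*conj(1) + 1*(2)*conj(1) + 2*(-2)*conj(1) + 2*(-2)*conj(-1) + 2*(2)*conj(-1)]
      = (1/8)[(2) + (2) + (-4) + (4) + (-4)] = 0/8 = 0
  <chi_rho, chi_3> = (1/8)[1*(2)*conj(1) + 1*(2)*conj(1) + 2*(-2)*conj(-1) + 2*(-2)*conj(1) + 2*(2)*conj(-1)]
      = (1/8)[(2) + (2) + (4) + (-4) + (-4)] = 0/8 = 0
  <chi_rho, chi_4> = (1/8)[1*(2)*conj(1) + 1*(2)*conj(1) + 2*(-2)*conj(-1) + 2*(-2)*conj(-1) + 2*(2)*conj(1)]
      = (1/8)[(2) + (2) + (4) + (4) + (4)] = 16/8 = 2
  <chi_rho, chi_5> = (1/8)[1*(2)*conj(2) + 1*(2)*conj(-2) + 2*(-2)*conj(0) + 2*(-2)*conj(0) + 2*(2)*conj(0)]
      = (1/8)[(4) + (-4) + (0) + (0) + (0)] = 0/8 = 0
Dimension check: dim(rho) = sum (mult * dim) = 0*1 + 0*1 + 0*1 + 2*1 + 0*2 = 2 = chi_rho(e) = 2.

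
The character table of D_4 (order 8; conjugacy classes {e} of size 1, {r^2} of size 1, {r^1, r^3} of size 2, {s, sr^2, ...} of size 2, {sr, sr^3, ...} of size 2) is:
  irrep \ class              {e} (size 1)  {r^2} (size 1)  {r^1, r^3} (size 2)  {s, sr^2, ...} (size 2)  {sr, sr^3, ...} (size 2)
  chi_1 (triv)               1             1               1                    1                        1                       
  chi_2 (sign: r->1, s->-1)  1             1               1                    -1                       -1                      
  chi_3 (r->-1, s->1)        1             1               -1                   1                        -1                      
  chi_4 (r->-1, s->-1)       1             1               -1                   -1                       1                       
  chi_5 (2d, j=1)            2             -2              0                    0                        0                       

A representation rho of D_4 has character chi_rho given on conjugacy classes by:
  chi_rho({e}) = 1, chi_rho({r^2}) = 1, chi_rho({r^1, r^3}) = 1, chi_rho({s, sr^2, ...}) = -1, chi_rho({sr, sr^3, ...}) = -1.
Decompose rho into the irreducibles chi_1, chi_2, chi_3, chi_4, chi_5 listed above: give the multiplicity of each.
Multiplicities: chi_1: 0, chi_2: 1, chi_3: 0, chi_4: 0, chi_5: 0.

Why: Use <chi_rho, chi> = (1/|G|) sum_C |C| * chi_rho(C) * conj(chi(C)) with |G| = 8 for each irreducible chi in the table:
  <chi_rho, chi_1> = (1/8)[1*(1)*conj(1) + 1*(1)*conj(1) + 2*(1)*conj(1) + 2*(-1)*conj(1) + 2*(-1)*conj(1)]
      = (1/8)[(1) + (1) + (2) + (-2) + (-2)] = 0/8 = 0
  <chi_rho, chi_2> = (1/8)[1*(1)*conj(1) + 1*(1)*conj(1) + 2*(1)*conj(1) + 2*(-1)*conj(-1) + 2*(-1)*conj(-1)]
      = (1/8)[(1) + (1) + (2) + (2) + (2)] = 8/8 = 1
  <chi_rho, chi_3> = (1/8)[1*(1)*conj(1) + 1*(1)*conj(1) + 2*(1)*conj(-1) + 2*(-1)*conj(1) + 2*(-1)*conj(-1)]
      = (1/8)[(1) + (1) + (-2) + (-2) + (2)] = 0/8 = 0
  <chi_rho, chi_4> = (1/8)[1*(1)*conj(1) + 1*(1)*conj(1) + 2*(1)*conj(-1) + 2*(-1)*conj(-1) + 2*(-1)*conj(1)]
      = (1/8)[(1) + (1) + (-2) + (2) + (-2)] = 0/8 = 0
  <chi_rho, chi_5> = (1/8)[1*(1)*conj(2) + 1*(1)*conj(-2) + 2*(1)*conj(0) + 2*(-1)*conj(0) + 2*(-1)*conj(0)]
      = (1/8)[(2) + (-2) + (0) + (0) + (0)] = 0/8 = 0
Dimension check: dim(rho) = sum (mult * dim) = 0*1 + 1*1 + 0*1 + 0*1 + 0*2 = 1 = chi_rho(e) = 1.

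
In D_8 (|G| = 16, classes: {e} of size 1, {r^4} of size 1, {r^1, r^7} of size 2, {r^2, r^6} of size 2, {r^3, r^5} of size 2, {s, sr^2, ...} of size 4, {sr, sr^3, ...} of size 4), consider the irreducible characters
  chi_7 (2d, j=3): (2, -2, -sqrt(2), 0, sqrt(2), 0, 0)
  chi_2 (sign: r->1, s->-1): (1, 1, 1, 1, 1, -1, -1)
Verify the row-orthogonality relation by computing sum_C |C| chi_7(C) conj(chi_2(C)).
Sum = 0; so <chi_7, chi_2> = 0 (distinct irreducibles are orthogonal).

Why: Compute term by term over conjugacy classes (|C| * chi_7(C) * conj(chi_2(C))):
  1*(2)*conj(1) + 1*(-2)*conj(1) + 2*(-sqrt(2))*conj(1) + 2*(0)*conj(1) + 2*(sqrt(2))*conj(1) + 4*(0)*conj(-1) + 4*(0)*conj(-1)
  = (2) + (-2) + (-2*sqrt(2)) + (0) + (2*sqrt(2)) + (0) + (0)
  = 0.
Dividing by |G| = 16 gives 0/16 = 0, matching the row-orthogonality relation <chi_7, chi_2> = [chi_7 = chi_2].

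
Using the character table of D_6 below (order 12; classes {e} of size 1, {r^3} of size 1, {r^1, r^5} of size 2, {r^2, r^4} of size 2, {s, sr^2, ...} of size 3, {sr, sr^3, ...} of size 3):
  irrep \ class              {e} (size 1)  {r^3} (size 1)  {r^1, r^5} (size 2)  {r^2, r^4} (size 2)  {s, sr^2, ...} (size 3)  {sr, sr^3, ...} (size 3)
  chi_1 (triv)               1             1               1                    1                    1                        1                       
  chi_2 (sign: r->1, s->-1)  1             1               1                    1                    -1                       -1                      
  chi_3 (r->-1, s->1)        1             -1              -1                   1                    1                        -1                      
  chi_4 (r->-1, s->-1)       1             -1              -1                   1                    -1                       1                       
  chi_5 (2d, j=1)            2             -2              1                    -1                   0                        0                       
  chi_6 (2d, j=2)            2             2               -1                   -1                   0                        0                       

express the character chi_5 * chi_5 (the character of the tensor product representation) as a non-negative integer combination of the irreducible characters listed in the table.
chi_5 tensor chi_5 = chi_1 + chi_2 + chi_6 (all other irreducibles have multiplicity 0).

Justification: The character of a tensor product is the pointwise product (chi_5 * chi_5)(C) = chi_5(C) * chi_5(C):
  {e}: (2)*(2), {r^3}: (-2)*(-2), {r^1, r^5}: (1)*(1), {r^2, r^4}: (-1)*(-1), {s, sr^2, ...}: (0)*(0), {sr, sr^3, ...}: (0)*(0)
so (chi_5 * chi_5) takes values
  {e} -> 4, {r^3} -> 4, {r^1, r^5} -> 1, {r^2, r^4} -> 1, {s, sr^2, ...} -> 0, {sr, sr^3, ...} -> 0.
Now take the inner product of this character with each irreducible chi from the table, <chi_5*chi_5, chi> = (1/12) sum_C |C| (chi_5*chi_5)(C) conj(chi(C)):
  <chi_5*chi_5, chi_1> = (1/12)[1*(4)*conj(1) + 1*(4)*conj(1) + 2*(1)*conj(1) + 2*(1)*conj(1) + 3*(0)*conj(1) + 3*(0)*conj(1)]
      = (1/12)[(4) + (4) + (2) + (2) + (0) + (0)] = 12/12 = 1
  <chi_5*chi_5, chi_2> = (1/12)[1*(4)*conj(1) + 1*(4)*conj(1) + 2*(1)*conj(1) + 2*(1)*conj(1) + 3*(0)*conj(-1) + 3*(0)*conj(-1)]
      = (1/12)[(4) + (4) + (2) + (2) + (0) + (0)] = 12/12 = 1
  <chi_5*chi_5, chi_3> = (1/12)[1*(4)*conj(1) + 1*(4)*conj(-1) + 2*(1)*conj(-1) + 2*(1)*conj(1) + 3*(0)*conj(1) + 3*(0)*conj(-1)]
      = (1/12)[(4) + (-4) + (-2) + (2) + (0) + (0)] = 0/12 = 0
  <chi_5*chi_5, chi_4> = (1/12)[1*(4)*conj(1) + 1*(4)*conj(-1) + 2*(1)*conj(-1) + 2*(1)*conj(1) + 3*(0)*conj(-1) + 3*(0)*conj(1)]
      = (1/12)[(4) + (-4) + (-2) + (2) + (0) + (0)] = 0/12 = 0
  <chi_5*chi_5, chi_5> = (1/12)[1*(4)*conj(2) + 1*(4)*conj(-2) + 2*(1)*conj(1) + 2*(1)*conj(-1) + 3*(0)*conj(0) + 3*(0)*conj(0)]
      = (1/12)[(8) + (-8) + (2) + (-2) + (0) + (0)] = 0/12 = 0
  <chi_5*chi_5, chi_6> = (1/12)[1*(4)*conj(2) + 1*(4)*conj(2) + 2*(1)*conj(-1) + 2*(1)*conj(-1) + 3*(0)*conj(0) + 3*(0)*conj(0)]
      = (1/12)[(8) + (8) + (-2) + (-2) + (0) + (0)] = 12/12 = 1
Hence the multiplicities are chi_1: 1, chi_2: 1, chi_6: 1. Dimension check: dim(chi_5)*dim(chi_5) = 2*2 = 4 and sum (mult * dim) = 1*1 + 1*1 + 1*2 = 4.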